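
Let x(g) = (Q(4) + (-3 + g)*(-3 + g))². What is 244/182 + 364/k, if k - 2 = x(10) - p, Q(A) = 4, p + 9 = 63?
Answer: 369478/250887 ≈ 1.4727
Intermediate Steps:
p = 54 (p = -9 + 63 = 54)
x(g) = (4 + (-3 + g)²)² (x(g) = (4 + (-3 + g)*(-3 + g))² = (4 + (-3 + g)²)²)
k = 2757 (k = 2 + ((4 + (-3 + 10)²)² - 1*54) = 2 + ((4 + 7²)² - 54) = 2 + ((4 + 49)² - 54) = 2 + (53² - 54) = 2 + (2809 - 54) = 2 + 2755 = 2757)
244/182 + 364/k = 244/182 + 364/2757 = 244*(1/182) + 364*(1/2757) = 122/91 + 364/2757 = 369478/250887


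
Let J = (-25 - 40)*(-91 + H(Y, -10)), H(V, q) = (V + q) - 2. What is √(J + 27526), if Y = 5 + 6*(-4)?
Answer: 8*√554 ≈ 188.30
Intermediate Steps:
Y = -19 (Y = 5 - 24 = -19)
H(V, q) = -2 + V + q
J = 7930 (J = (-25 - 40)*(-91 + (-2 - 19 - 10)) = -65*(-91 - 31) = -65*(-122) = 7930)
√(J + 27526) = √(7930 + 27526) = √35456 = 8*√554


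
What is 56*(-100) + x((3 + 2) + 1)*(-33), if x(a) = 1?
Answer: -5633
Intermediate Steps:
56*(-100) + x((3 + 2) + 1)*(-33) = 56*(-100) + 1*(-33) = -5600 - 33 = -5633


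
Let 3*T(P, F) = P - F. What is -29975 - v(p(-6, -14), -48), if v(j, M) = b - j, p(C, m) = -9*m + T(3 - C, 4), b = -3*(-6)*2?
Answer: -89650/3 ≈ -29883.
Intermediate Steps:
b = 36 (b = 18*2 = 36)
T(P, F) = -F/3 + P/3 (T(P, F) = (P - F)/3 = -F/3 + P/3)
p(C, m) = -⅓ - 9*m - C/3 (p(C, m) = -9*m + (-⅓*4 + (3 - C)/3) = -9*m + (-4/3 + (1 - C/3)) = -9*m + (-⅓ - C/3) = -⅓ - 9*m - C/3)
v(j, M) = 36 - j
-29975 - v(p(-6, -14), -48) = -29975 - (36 - (-⅓ - 9*(-14) - ⅓*(-6))) = -29975 - (36 - (-⅓ + 126 + 2)) = -29975 - (36 - 1*383/3) = -29975 - (36 - 383/3) = -29975 - 1*(-275/3) = -29975 + 275/3 = -89650/3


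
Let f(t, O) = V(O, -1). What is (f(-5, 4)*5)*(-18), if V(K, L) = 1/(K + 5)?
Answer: -10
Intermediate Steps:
V(K, L) = 1/(5 + K)
f(t, O) = 1/(5 + O)
(f(-5, 4)*5)*(-18) = (5/(5 + 4))*(-18) = (5/9)*(-18) = -10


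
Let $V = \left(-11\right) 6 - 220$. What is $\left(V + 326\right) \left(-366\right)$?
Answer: $-14640$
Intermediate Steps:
$V = -286$ ($V = -66 - 220 = -286$)
$\left(V + 326\right) \left(-366\right) = \left(-286 + 326\right) \left(-366\right) = 40 \left(-366\right) = -14640$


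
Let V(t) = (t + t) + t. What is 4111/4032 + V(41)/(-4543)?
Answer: 2597191/2616768 ≈ 0.99252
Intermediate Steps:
V(t) = 3*t (V(t) = 2*t + t = 3*t)
4111/4032 + V(41)/(-4543) = 4111/4032 + (3*41)/(-4543) = 4111*(1/4032) + 123*(-1/4543) = 4111/4032 - 123/4543 = 2597191/2616768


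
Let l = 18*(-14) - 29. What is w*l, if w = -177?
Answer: 49737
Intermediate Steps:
l = -281 (l = -252 - 29 = -281)
w*l = -177*(-281) = 49737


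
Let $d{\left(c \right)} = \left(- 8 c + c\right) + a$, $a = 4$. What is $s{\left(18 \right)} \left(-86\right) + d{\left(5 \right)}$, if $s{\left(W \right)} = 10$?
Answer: $-891$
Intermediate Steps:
$d{\left(c \right)} = 4 - 7 c$ ($d{\left(c \right)} = \left(- 8 c + c\right) + 4 = - 7 c + 4 = 4 - 7 c$)
$s{\left(18 \right)} \left(-86\right) + d{\left(5 \right)} = 10 \left(-86\right) + \left(4 - 35\right) = -860 + \left(4 - 35\right) = -860 - 31 = -891$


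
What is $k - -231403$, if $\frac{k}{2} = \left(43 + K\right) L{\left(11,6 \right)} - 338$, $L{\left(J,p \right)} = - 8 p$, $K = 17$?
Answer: $224967$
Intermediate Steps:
$k = -6436$ ($k = 2 \left(\left(43 + 17\right) \left(\left(-8\right) 6\right) - 338\right) = 2 \left(60 \left(-48\right) - 338\right) = 2 \left(-2880 - 338\right) = 2 \left(-3218\right) = -6436$)
$k - -231403 = -6436 - -231403 = -6436 + 231403 = 224967$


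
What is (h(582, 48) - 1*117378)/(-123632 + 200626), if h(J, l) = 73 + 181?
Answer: -58562/38497 ≈ -1.5212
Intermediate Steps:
h(J, l) = 254
(h(582, 48) - 1*117378)/(-123632 + 200626) = (254 - 1*117378)/(-123632 + 200626) = (254 - 117378)/76994 = -117124*1/76994 = -58562/38497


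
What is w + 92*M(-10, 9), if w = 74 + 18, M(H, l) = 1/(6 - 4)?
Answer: 138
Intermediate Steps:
M(H, l) = ½ (M(H, l) = 1/2 = ½)
w = 92
w + 92*M(-10, 9) = 92 + 92*(½) = 92 + 46 = 138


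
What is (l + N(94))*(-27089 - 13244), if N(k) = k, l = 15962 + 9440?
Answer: -1028330168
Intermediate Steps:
l = 25402
(l + N(94))*(-27089 - 13244) = (25402 + 94)*(-27089 - 13244) = 25496*(-40333) = -1028330168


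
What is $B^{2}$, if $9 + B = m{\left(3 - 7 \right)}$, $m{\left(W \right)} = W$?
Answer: $169$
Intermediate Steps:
$B = -13$ ($B = -9 + \left(3 - 7\right) = -9 - 4 = -13$)
$B^{2} = \left(-13\right)^{2} = 169$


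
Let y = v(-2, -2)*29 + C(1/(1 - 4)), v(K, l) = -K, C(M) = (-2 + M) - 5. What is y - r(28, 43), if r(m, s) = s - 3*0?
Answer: 23/3 ≈ 7.6667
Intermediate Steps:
C(M) = -7 + M
r(m, s) = s (r(m, s) = s + 0 = s)
y = 152/3 (y = -1*(-2)*29 + (-7 + 1/(1 - 4)) = 2*29 + (-7 + 1/(-3)) = 58 + (-7 - 1/3) = 58 - 22/3 = 152/3 ≈ 50.667)
y - r(28, 43) = 152/3 - 1*43 = 152/3 - 43 = 23/3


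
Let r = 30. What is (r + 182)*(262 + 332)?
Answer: 125928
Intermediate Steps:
(r + 182)*(262 + 332) = (30 + 182)*(262 + 332) = 212*594 = 125928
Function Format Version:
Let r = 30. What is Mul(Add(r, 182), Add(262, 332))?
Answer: 125928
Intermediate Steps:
Mul(Add(r, 182), Add(262, 332)) = Mul(Add(30, 182), Add(262, 332)) = Mul(212, 594) = 125928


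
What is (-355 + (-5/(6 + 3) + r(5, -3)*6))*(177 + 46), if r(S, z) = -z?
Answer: -677474/9 ≈ -75275.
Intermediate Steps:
(-355 + (-5/(6 + 3) + r(5, -3)*6))*(177 + 46) = (-355 + (-5/(6 + 3) - 1*(-3)*6))*(177 + 46) = (-355 + (-5/9 + 3*6))*223 = (-355 + (-5*1/9 + 18))*223 = (-355 + (-5/9 + 18))*223 = (-355 + 157/9)*223 = -3038/9*223 = -677474/9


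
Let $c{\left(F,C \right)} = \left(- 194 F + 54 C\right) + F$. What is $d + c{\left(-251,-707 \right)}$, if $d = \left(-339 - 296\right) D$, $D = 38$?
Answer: $-13865$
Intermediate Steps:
$c{\left(F,C \right)} = - 193 F + 54 C$
$d = -24130$ ($d = \left(-339 - 296\right) 38 = \left(-635\right) 38 = -24130$)
$d + c{\left(-251,-707 \right)} = -24130 + \left(\left(-193\right) \left(-251\right) + 54 \left(-707\right)\right) = -24130 + \left(48443 - 38178\right) = -24130 + 10265 = -13865$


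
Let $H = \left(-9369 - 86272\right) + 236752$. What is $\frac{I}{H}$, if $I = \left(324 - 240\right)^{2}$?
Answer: $\frac{784}{15679} \approx 0.050003$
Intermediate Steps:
$I = 7056$ ($I = 84^{2} = 7056$)
$H = 141111$ ($H = -95641 + 236752 = 141111$)
$\frac{I}{H} = \frac{7056}{141111} = 7056 \cdot \frac{1}{141111} = \frac{784}{15679}$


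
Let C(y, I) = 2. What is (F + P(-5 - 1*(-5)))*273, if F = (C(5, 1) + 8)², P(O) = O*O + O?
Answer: 27300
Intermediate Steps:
P(O) = O + O² (P(O) = O² + O = O + O²)
F = 100 (F = (2 + 8)² = 10² = 100)
(F + P(-5 - 1*(-5)))*273 = (100 + (-5 - 1*(-5))*(1 + (-5 - 1*(-5))))*273 = (100 + (-5 + 5)*(1 + (-5 + 5)))*273 = (100 + 0*(1 + 0))*273 = (100 + 0*1)*273 = (100 + 0)*273 = 100*273 = 27300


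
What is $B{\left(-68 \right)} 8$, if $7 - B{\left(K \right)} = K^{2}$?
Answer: $-36936$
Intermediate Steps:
$B{\left(K \right)} = 7 - K^{2}$
$B{\left(-68 \right)} 8 = \left(7 - \left(-68\right)^{2}\right) 8 = \left(7 - 4624\right) 8 = \left(-4617\right) 8 = -36936$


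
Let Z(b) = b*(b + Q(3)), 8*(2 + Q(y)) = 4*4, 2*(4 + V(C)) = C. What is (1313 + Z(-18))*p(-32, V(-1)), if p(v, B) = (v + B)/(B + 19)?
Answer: -119501/29 ≈ -4120.7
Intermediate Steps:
V(C) = -4 + C/2
p(v, B) = (B + v)/(19 + B)
Q(y) = 0 (Q(y) = -2 + (4*4)/8 = -2 + (⅛)*16 = -2 + 2 = 0)
Z(b) = b² (Z(b) = b*(b + 0) = b*b = b²)
(1313 + Z(-18))*p(-32, V(-1)) = (1313 + (-18)²)*(((-4 + (½)*(-1)) - 32)/(19 + (-4 + (½)*(-1)))) = (1313 + 324)*(((-4 - ½) - 32)/(19 + (-4 - ½))) = 1637*((-9/2 - 32)/(19 - 9/2)) = 1637*(-73/2/(29/2)) = 1637*((2/29)*(-73/2)) = 1637*(-73/29) = -119501/29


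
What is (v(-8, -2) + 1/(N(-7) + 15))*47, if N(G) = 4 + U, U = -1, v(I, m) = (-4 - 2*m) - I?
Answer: 6815/18 ≈ 378.61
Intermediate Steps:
v(I, m) = -4 - I - 2*m
N(G) = 3 (N(G) = 4 - 1 = 3)
(v(-8, -2) + 1/(N(-7) + 15))*47 = ((-4 - 1*(-8) - 2*(-2)) + 1/(3 + 15))*47 = ((-4 + 8 + 4) + 1/18)*47 = (8 + 1/18)*47 = (145/18)*47 = 6815/18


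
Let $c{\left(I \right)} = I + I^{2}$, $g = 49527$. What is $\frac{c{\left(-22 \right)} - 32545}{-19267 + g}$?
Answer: $- \frac{32083}{30260} \approx -1.0602$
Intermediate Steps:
$\frac{c{\left(-22 \right)} - 32545}{-19267 + g} = \frac{- 22 \left(1 - 22\right) - 32545}{-19267 + 49527} = \frac{\left(-22\right) \left(-21\right) - 32545}{30260} = \left(462 - 32545\right) \frac{1}{30260} = \left(-32083\right) \frac{1}{30260} = - \frac{32083}{30260}$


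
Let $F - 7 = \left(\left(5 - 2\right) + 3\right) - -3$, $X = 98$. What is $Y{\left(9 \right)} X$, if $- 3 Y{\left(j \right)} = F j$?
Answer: $-4704$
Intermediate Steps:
$F = 16$ ($F = 7 + \left(\left(\left(5 - 2\right) + 3\right) - -3\right) = 7 + \left(\left(3 + 3\right) + 3\right) = 7 + \left(6 + 3\right) = 7 + 9 = 16$)
$Y{\left(j \right)} = - \frac{16 j}{3}$
$Y{\left(9 \right)} X = \left(- \frac{16}{3}\right) 9 \cdot 98 = \left(-48\right) 98 = -4704$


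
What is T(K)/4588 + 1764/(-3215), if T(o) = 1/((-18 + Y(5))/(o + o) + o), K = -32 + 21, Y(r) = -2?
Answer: -898384117/1637296620 ≈ -0.54870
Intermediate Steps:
K = -11
T(o) = 1/(o - 10/o) (T(o) = 1/((-18 - 2)/(o + o) + o) = 1/(-20*1/(2*o) + o) = 1/(-10/o + o) = 1/(o - 10/o))
T(K)/4588 + 1764/(-3215) = -11/(-10 + (-11)²)/4588 + 1764/(-3215) = -11/(-10 + 121)*(1/4588) + 1764*(-1/3215) = -11/111*(1/4588) - 1764/3215 = -11*1/111*(1/4588) - 1764/3215 = -11/111*1/4588 - 1764/3215 = -11/509268 - 1764/3215 = -898384117/1637296620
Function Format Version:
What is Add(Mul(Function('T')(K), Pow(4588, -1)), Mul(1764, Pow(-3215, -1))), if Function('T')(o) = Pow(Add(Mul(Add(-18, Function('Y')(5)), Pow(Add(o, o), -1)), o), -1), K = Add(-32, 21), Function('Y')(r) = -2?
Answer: Rational(-898384117, 1637296620) ≈ -0.54870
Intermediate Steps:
K = -11
Function('T')(o) = Pow(Add(o, Mul(-10, Pow(o, -1))), -1) (Function('T')(o) = Pow(Add(Mul(Add(-18, -2), Pow(Add(o, o), -1)), o), -1) = Pow(Add(Mul(-20, Pow(Mul(2, o), -1)), o), -1) = Pow(Add(Mul(-20, Mul(Rational(1, 2), Pow(o, -1))), o), -1) = Pow(Add(Mul(-10, Pow(o, -1)), o), -1) = Pow(Add(o, Mul(-10, Pow(o, -1))), -1))
Add(Mul(Function('T')(K), Pow(4588, -1)), Mul(1764, Pow(-3215, -1))) = Add(Mul(Mul(-11, Pow(Add(-10, Pow(-11, 2)), -1)), Pow(4588, -1)), Mul(1764, Pow(-3215, -1))) = Add(Mul(Mul(-11, Pow(Add(-10, 121), -1)), Rational(1, 4588)), Mul(1764, Rational(-1, 3215))) = Add(Mul(Mul(-11, Pow(111, -1)), Rational(1, 4588)), Rational(-1764, 3215)) = Add(Mul(Mul(-11, Rational(1, 111)), Rational(1, 4588)), Rational(-1764, 3215)) = Add(Mul(Rational(-11, 111), Rational(1, 4588)), Rational(-1764, 3215)) = Add(Rational(-11, 509268), Rational(-1764, 3215)) = Rational(-898384117, 1637296620)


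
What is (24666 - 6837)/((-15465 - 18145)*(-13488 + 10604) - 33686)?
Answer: 17829/96897554 ≈ 0.00018400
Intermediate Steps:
(24666 - 6837)/((-15465 - 18145)*(-13488 + 10604) - 33686) = 17829/(-33610*(-2884) - 33686) = 17829/(96931240 - 33686) = 17829/96897554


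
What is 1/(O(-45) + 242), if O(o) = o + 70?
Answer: 1/267 ≈ 0.0037453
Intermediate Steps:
O(o) = 70 + o
1/(O(-45) + 242) = 1/((70 - 45) + 242) = 1/(25 + 242) = 1/267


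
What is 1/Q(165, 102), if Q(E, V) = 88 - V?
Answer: -1/14 ≈ -0.071429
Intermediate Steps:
1/Q(165, 102) = 1/(88 - 1*102) = 1/(88 - 102) = 1/(-14) = -1/14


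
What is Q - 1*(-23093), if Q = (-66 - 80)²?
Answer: 44409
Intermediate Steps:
Q = 21316 (Q = (-146)² = 21316)
Q - 1*(-23093) = 21316 - 1*(-23093) = 21316 + 23093 = 44409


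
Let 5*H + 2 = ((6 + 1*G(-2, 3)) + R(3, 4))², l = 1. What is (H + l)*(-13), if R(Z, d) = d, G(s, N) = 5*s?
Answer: -39/5 ≈ -7.8000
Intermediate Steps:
H = -⅖ (H = -⅖ + ((6 + 1*(5*(-2))) + 4)²/5 = -⅖ + ((6 + 1*(-10)) + 4)²/5 = -⅖ + ((6 - 10) + 4)²/5 = -⅖ + (-4 + 4)²/5 = -⅖ + (⅕)*0² = -⅖ + (⅕)*0 = -⅖ + 0 = -⅖ ≈ -0.40000)
(H + l)*(-13) = (-⅖ + 1)*(-13) = (⅗)*(-13) = -39/5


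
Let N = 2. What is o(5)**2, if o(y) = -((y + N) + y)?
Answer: 144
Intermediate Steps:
o(y) = -2 - 2*y (o(y) = -((y + 2) + y) = -((2 + y) + y) = -(2 + 2*y) = -2 - 2*y)
o(5)**2 = (-2 - 2*5)**2 = (-2 - 10)**2 = (-12)**2 = 144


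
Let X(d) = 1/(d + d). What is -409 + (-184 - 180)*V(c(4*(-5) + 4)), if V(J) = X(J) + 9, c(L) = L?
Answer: -29389/8 ≈ -3673.6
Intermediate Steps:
X(d) = 1/(2*d)
V(J) = 9 + 1/(2*J) (V(J) = 1/(2*J) + 9 = 9 + 1/(2*J))
-409 + (-184 - 180)*V(c(4*(-5) + 4)) = -409 + (-184 - 180)*(9 + 1/(2*(4*(-5) + 4))) = -409 - 364*(9 + 1/(2*(-20 + 4))) = -409 - 364*(9 + (1/2)/(-16)) = -409 - 364*(9 + (1/2)*(-1/16)) = -409 - 364*(9 - 1/32) = -409 - 364*287/32 = -409 - 26117/8 = -29389/8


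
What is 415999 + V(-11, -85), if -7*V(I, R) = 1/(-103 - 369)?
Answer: 1374460697/3304 ≈ 4.1600e+5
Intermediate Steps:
V(I, R) = 1/3304 (V(I, R) = -1/(7*(-103 - 369)) = -⅐/(-472) = -⅐*(-1/472) = 1/3304)
415999 + V(-11, -85) = 415999 + 1/3304 = 1374460697/3304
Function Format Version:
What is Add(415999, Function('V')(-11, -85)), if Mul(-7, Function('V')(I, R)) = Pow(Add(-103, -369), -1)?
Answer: Rational(1374460697, 3304) ≈ 4.1600e+5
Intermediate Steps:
Function('V')(I, R) = Rational(1, 3304) (Function('V')(I, R) = Mul(Rational(-1, 7), Pow(Add(-103, -369), -1)) = Mul(Rational(-1, 7), Pow(-472, -1)) = Mul(Rational(-1, 7), Rational(-1, 472)) = Rational(1, 3304))
Add(415999, Function('V')(-11, -85)) = Add(415999, Rational(1, 3304)) = Rational(1374460697, 3304)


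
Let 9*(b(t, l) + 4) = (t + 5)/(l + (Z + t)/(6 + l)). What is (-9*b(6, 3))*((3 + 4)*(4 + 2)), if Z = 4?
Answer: 51786/37 ≈ 1399.6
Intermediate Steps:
b(t, l) = -4 + (5 + t)/(9*(l + (4 + t)/(6 + l))) (b(t, l) = -4 + ((t + 5)/(l + (4 + t)/(6 + l)))/9 = -4 + ((5 + t)/(l + (4 + t)/(6 + l)))/9 = -4 + (5 + t)/(9*(l + (4 + t)/(6 + l))))
(-9*b(6, 3))*((3 + 4)*(4 + 2)) = (-(-114 - 211*3 - 36*3² - 30*6 + 3*6)/(4 + 6 + 3² + 6*3))*((3 + 4)*(4 + 2)) = (-(-114 - 633 - 36*9 - 180 + 18)/(4 + 6 + 9 + 18))*(7*6) = -(-114 - 633 - 324 - 180 + 18)/37*42 = -(-1233)/37*42 = -9*(-137/37)*42 = (1233/37)*42 = 51786/37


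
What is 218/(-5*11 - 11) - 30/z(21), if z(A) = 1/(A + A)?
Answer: -41689/33 ≈ -1263.3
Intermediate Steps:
z(A) = 1/(2*A)
218/(-5*11 - 11) - 30/z(21) = 218/(-5*11 - 11) - 30/((½)/21) = 218/(-55 - 11) - 30/((½)*(1/21)) = 218/(-66) - 30/1/42 = 218*(-1/66) - 30*42 = -109/33 - 1260 = -41689/33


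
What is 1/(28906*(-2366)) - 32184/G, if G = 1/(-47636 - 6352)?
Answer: 118833803404348031/68391596 ≈ 1.7375e+9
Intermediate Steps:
G = -1/53988 (G = 1/(-53988) = -1/53988 ≈ -1.8523e-5)
1/(28906*(-2366)) - 32184/G = 1/(28906*(-2366)) - 32184/(-1/53988) = (1/28906)*(-1/2366) - 32184*(-53988) = -1/68391596 + 1737549792 = 118833803404348031/68391596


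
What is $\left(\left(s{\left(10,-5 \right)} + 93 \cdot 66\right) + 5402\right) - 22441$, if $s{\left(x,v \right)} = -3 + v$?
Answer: $-10909$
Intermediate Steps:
$\left(\left(s{\left(10,-5 \right)} + 93 \cdot 66\right) + 5402\right) - 22441 = \left(\left(\left(-3 - 5\right) + 93 \cdot 66\right) + 5402\right) - 22441 = \left(\left(-8 + 6138\right) + 5402\right) - 22441 = \left(6130 + 5402\right) - 22441 = 11532 - 22441 = -10909$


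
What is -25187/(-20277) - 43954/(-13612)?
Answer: 617050351/138005262 ≈ 4.4712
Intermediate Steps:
-25187/(-20277) - 43954/(-13612) = -25187*(-1/20277) - 43954*(-1/13612) = 25187/20277 + 21977/6806 = 617050351/138005262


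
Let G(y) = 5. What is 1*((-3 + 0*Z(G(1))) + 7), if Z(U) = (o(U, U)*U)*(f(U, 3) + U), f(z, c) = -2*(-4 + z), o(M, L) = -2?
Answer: 4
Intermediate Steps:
f(z, c) = 8 - 2*z
Z(U) = -2*U*(8 - U) (Z(U) = (-2*U)*((8 - 2*U) + U) = (-2*U)*(8 - U) = -2*U*(8 - U))
1*((-3 + 0*Z(G(1))) + 7) = 1*((-3 + 0*(2*5*(-8 + 5))) + 7) = 1*((-3 + 0*(2*5*(-3))) + 7) = 1*((-3 + 0*(-30)) + 7) = 1*((-3 + 0) + 7) = 1*(-3 + 7) = 1*4 = 4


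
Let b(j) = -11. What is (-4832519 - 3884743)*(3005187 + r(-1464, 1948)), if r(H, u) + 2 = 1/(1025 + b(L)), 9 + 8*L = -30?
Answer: -4427290467039307/169 ≈ -2.6197e+13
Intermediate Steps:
L = -39/8 (L = -9/8 + (⅛)*(-30) = -9/8 - 15/4 = -39/8 ≈ -4.8750)
r(H, u) = -2027/1014 (r(H, u) = -2 + 1/(1025 - 11) = -2 + 1/1014 = -2027/1014)
(-4832519 - 3884743)*(3005187 + r(-1464, 1948)) = (-4832519 - 3884743)*(3005187 - 2027/1014) = -8717262*3047257591/1014 = -4427290467039307/169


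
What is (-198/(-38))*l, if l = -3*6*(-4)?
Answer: 7128/19 ≈ 375.16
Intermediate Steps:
l = 72 (l = -18*(-4) = 72)
(-198/(-38))*l = -198/(-38)*72 = -198*(-1)/38*72 = -9*(-11/19)*72 = (99/19)*72 = 7128/19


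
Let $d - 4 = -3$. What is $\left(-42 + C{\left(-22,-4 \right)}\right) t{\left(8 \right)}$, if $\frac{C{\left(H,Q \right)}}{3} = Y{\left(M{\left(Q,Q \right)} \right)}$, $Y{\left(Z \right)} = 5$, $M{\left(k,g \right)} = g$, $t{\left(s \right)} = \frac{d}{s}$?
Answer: $- \frac{27}{8} \approx -3.375$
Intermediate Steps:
$d = 1$ ($d = 4 - 3 = 1$)
$t{\left(s \right)} = \frac{1}{s}$ ($t{\left(s \right)} = 1 \frac{1}{s} = \frac{1}{s}$)
$C{\left(H,Q \right)} = 15$ ($C{\left(H,Q \right)} = 3 \cdot 5 = 15$)
$\left(-42 + C{\left(-22,-4 \right)}\right) t{\left(8 \right)} = \frac{-42 + 15}{8} = \left(-27\right) \frac{1}{8} = - \frac{27}{8}$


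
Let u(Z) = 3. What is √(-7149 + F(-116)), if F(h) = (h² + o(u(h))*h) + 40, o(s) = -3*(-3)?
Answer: √5303 ≈ 72.822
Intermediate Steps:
o(s) = 9
F(h) = 40 + h² + 9*h (F(h) = (h² + 9*h) + 40 = 40 + h² + 9*h)
√(-7149 + F(-116)) = √(-7149 + (40 + (-116)² + 9*(-116))) = √(-7149 + (40 + 13456 - 1044)) = √(-7149 + 12452) = √5303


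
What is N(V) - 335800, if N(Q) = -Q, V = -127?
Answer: -335673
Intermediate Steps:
N(V) - 335800 = -1*(-127) - 335800 = 127 - 335800 = -335673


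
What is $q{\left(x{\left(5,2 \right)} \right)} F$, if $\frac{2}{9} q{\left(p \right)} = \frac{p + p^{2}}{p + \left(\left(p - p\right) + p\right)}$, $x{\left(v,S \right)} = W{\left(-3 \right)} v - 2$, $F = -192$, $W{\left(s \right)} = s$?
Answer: $6912$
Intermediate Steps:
$x{\left(v,S \right)} = -2 - 3 v$ ($x{\left(v,S \right)} = - 3 v - 2 = -2 - 3 v$)
$q{\left(p \right)} = \frac{9 \left(p + p^{2}\right)}{4 p}$ ($q{\left(p \right)} = \frac{9 \frac{p + p^{2}}{p + \left(\left(p - p\right) + p\right)}}{2} = \frac{9 \frac{p + p^{2}}{p + \left(0 + p\right)}}{2} = \frac{9 \frac{p + p^{2}}{p + p}}{2} = \frac{9 \frac{p + p^{2}}{2 p}}{2} = \frac{9 \left(p + p^{2}\right)}{4 p}$)
$q{\left(x{\left(5,2 \right)} \right)} F = \left(\frac{9}{4} + \frac{9 \left(-2 - 15\right)}{4}\right) \left(-192\right) = \left(\frac{9}{4} + \frac{9}{4} \left(-17\right)\right) \left(-192\right) = \left(\frac{9}{4} - \frac{153}{4}\right) \left(-192\right) = \left(-36\right) \left(-192\right) = 6912$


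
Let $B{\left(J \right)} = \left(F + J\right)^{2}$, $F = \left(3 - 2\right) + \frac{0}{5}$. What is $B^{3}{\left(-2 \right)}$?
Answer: $1$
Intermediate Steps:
$F = 1$ ($F = 1 + 0 \cdot \frac{1}{5} = 1 + 0 = 1$)
$B{\left(J \right)} = \left(1 + J\right)^{2}$
$B^{3}{\left(-2 \right)} = \left(\left(1 - 2\right)^{2}\right)^{3} = \left(\left(-1\right)^{2}\right)^{3} = 1^{3} = 1$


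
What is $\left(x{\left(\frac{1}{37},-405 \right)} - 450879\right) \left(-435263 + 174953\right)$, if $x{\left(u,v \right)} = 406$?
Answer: $117262626630$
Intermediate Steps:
$\left(x{\left(\frac{1}{37},-405 \right)} - 450879\right) \left(-435263 + 174953\right) = \left(406 - 450879\right) \left(-435263 + 174953\right) = \left(-450473\right) \left(-260310\right) = 117262626630$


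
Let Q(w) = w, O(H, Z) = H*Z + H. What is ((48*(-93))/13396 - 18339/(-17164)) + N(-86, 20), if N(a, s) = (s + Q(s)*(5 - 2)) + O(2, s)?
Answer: 7055095079/57482236 ≈ 122.74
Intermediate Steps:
O(H, Z) = H + H*Z
N(a, s) = 2 + 6*s (N(a, s) = (s + s*(5 - 2)) + 2*(1 + s) = (s + s*3) + (2 + 2*s) = (s + 3*s) + (2 + 2*s) = 4*s + (2 + 2*s) = 2 + 6*s)
((48*(-93))/13396 - 18339/(-17164)) + N(-86, 20) = ((48*(-93))/13396 - 18339/(-17164)) + (2 + 6*20) = (-4464*1/13396 - 18339*(-1/17164)) + (2 + 120) = (-1116/3349 + 18339/17164) + 122 = 42262287/57482236 + 122 = 7055095079/57482236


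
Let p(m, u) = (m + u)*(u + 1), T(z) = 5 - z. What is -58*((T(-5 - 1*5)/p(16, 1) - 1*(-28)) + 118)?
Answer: -144391/17 ≈ -8493.6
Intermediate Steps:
p(m, u) = (1 + u)*(m + u) (p(m, u) = (m + u)*(1 + u) = (1 + u)*(m + u))
-58*((T(-5 - 1*5)/p(16, 1) - 1*(-28)) + 118) = -58*(((5 - (-5 - 1*5))/(16 + 1 + 1² + 16*1) - 1*(-28)) + 118) = -58*(((5 - (-5 - 5))/(16 + 1 + 1 + 16) + 28) + 118) = -58*(((5 - 1*(-10))/34 + 28) + 118) = -58*(((5 + 10)*(1/34) + 28) + 118) = -58*((15*(1/34) + 28) + 118) = -58*((15/34 + 28) + 118) = -58*(967/34 + 118) = -58*4979/34 = -144391/17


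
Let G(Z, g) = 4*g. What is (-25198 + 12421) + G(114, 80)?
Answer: -12457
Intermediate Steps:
(-25198 + 12421) + G(114, 80) = (-25198 + 12421) + 4*80 = -12777 + 320 = -12457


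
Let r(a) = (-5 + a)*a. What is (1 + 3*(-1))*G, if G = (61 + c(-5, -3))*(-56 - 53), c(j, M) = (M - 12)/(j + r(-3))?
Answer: 249392/19 ≈ 13126.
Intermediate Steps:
r(a) = a*(-5 + a)
c(j, M) = (-12 + M)/(24 + j) (c(j, M) = (M - 12)/(j - 3*(-5 - 3)) = (-12 + M)/(j - 3*(-8)) = (-12 + M)/(j + 24) = (-12 + M)/(24 + j))
G = -124696/19 (G = (61 + (-12 - 3)/(24 - 5))*(-56 - 53) = (61 - 15/19)*(-109) = (1144/19)*(-109) = -124696/19 ≈ -6562.9)
(1 + 3*(-1))*G = (1 + 3*(-1))*(-124696/19) = (1 - 3)*(-124696/19) = -2*(-124696/19) = 249392/19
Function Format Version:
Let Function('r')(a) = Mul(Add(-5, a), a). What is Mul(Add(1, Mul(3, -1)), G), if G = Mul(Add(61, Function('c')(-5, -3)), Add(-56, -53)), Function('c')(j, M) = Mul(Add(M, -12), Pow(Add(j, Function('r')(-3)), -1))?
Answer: Rational(249392, 19) ≈ 13126.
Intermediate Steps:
Function('r')(a) = Mul(a, Add(-5, a))
Function('c')(j, M) = Mul(Pow(Add(24, j), -1), Add(-12, M)) (Function('c')(j, M) = Mul(Add(M, -12), Pow(Add(j, Mul(-3, Add(-5, -3))), -1)) = Mul(Add(-12, M), Pow(Add(j, Mul(-3, -8)), -1)) = Mul(Add(-12, M), Pow(Add(j, 24), -1)) = Mul(Add(-12, M), Pow(Add(24, j), -1)) = Mul(Pow(Add(24, j), -1), Add(-12, M)))
G = Rational(-124696, 19) (G = Mul(Add(61, Mul(Pow(Add(24, -5), -1), Add(-12, -3))), Add(-56, -53)) = Mul(Add(61, Mul(Pow(19, -1), -15)), -109) = Mul(Add(61, Mul(Rational(1, 19), -15)), -109) = Mul(Add(61, Rational(-15, 19)), -109) = Mul(Rational(1144, 19), -109) = Rational(-124696, 19) ≈ -6562.9)
Mul(Add(1, Mul(3, -1)), G) = Mul(Add(1, Mul(3, -1)), Rational(-124696, 19)) = Mul(Add(1, -3), Rational(-124696, 19)) = Mul(-2, Rational(-124696, 19)) = Rational(249392, 19)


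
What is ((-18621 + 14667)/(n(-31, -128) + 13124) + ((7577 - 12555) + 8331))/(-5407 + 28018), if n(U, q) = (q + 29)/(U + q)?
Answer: 2332154003/15728324655 ≈ 0.14828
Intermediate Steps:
n(U, q) = (29 + q)/(U + q)
((-18621 + 14667)/(n(-31, -128) + 13124) + ((7577 - 12555) + 8331))/(-5407 + 28018) = ((-18621 + 14667)/((29 - 128)/(-31 - 128) + 13124) + ((7577 - 12555) + 8331))/(-5407 + 28018) = (-3954/(-99/(-159) + 13124) + (-4978 + 8331))/22611 = (-3954/(-1/159*(-99) + 13124) + 3353)*(1/22611) = (-3954/(33/53 + 13124) + 3353)*(1/22611) = (-3954/695605/53 + 3353)*(1/22611) = (-3954*53/695605 + 3353)*(1/22611) = (-209562/695605 + 3353)*(1/22611) = (2332154003/695605)*(1/22611) = 2332154003/15728324655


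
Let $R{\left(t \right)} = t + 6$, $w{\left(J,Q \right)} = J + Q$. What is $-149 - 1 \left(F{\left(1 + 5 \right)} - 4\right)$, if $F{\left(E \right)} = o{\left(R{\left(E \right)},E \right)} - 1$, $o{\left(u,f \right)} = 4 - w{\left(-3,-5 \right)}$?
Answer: $-156$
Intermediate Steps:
$R{\left(t \right)} = 6 + t$
$o{\left(u,f \right)} = 12$ ($o{\left(u,f \right)} = 4 - \left(-3 - 5\right) = 4 - -8 = 4 + 8 = 12$)
$F{\left(E \right)} = 11$ ($F{\left(E \right)} = 12 - 1 = 11$)
$-149 - 1 \left(F{\left(1 + 5 \right)} - 4\right) = -149 - 1 \left(11 - 4\right) = -149 - 1 \cdot 7 = -149 - 7 = -156$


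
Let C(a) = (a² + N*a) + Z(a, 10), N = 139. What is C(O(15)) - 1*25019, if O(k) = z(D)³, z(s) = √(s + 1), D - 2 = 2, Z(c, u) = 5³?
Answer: -24769 + 695*√5 ≈ -23215.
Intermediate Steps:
Z(c, u) = 125
D = 4 (D = 2 + 2 = 4)
z(s) = √(1 + s)
O(k) = 5*√5 (O(k) = (√(1 + 4))³ = (√5)³ = 5*√5)
C(a) = 125 + a² + 139*a (C(a) = (a² + 139*a) + 125 = 125 + a² + 139*a)
C(O(15)) - 1*25019 = (125 + (5*√5)² + 139*(5*√5)) - 1*25019 = (125 + 125 + 695*√5) - 25019 = (250 + 695*√5) - 25019 = -24769 + 695*√5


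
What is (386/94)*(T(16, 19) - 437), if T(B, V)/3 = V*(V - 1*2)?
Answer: 102676/47 ≈ 2184.6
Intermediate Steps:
T(B, V) = 3*V*(-2 + V) (T(B, V) = 3*(V*(V - 1*2)) = 3*(V*(V - 2)) = 3*(V*(-2 + V)) = 3*V*(-2 + V))
(386/94)*(T(16, 19) - 437) = (386/94)*(3*19*(-2 + 19) - 437) = (386*(1/94))*(3*19*17 - 437) = 193*(969 - 437)/47 = (193/47)*532 = 102676/47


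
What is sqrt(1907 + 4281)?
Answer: 2*sqrt(1547) ≈ 78.664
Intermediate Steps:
sqrt(1907 + 4281) = sqrt(6188) = 2*sqrt(1547)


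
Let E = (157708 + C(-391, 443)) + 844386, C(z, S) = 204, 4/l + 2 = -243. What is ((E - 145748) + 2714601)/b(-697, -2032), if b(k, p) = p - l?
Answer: -874931995/497836 ≈ -1757.5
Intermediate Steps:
l = -4/245 (l = 4/(-2 - 243) = 4/(-245) = 4*(-1/245) = -4/245 ≈ -0.016327)
b(k, p) = 4/245 + p (b(k, p) = p - 1*(-4/245) = p + 4/245 = 4/245 + p)
E = 1002298 (E = (157708 + 204) + 844386 = 157912 + 844386 = 1002298)
((E - 145748) + 2714601)/b(-697, -2032) = ((1002298 - 145748) + 2714601)/(4/245 - 2032) = (856550 + 2714601)/(-497836/245) = 3571151*(-245/497836) = -874931995/497836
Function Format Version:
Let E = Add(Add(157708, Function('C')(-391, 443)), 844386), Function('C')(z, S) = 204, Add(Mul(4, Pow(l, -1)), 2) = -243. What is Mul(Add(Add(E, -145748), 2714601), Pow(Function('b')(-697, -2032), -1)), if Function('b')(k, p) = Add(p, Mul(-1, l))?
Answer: Rational(-874931995, 497836) ≈ -1757.5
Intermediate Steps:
l = Rational(-4, 245) (l = Mul(4, Pow(Add(-2, -243), -1)) = Mul(4, Pow(-245, -1)) = Mul(4, Rational(-1, 245)) = Rational(-4, 245) ≈ -0.016327)
Function('b')(k, p) = Add(Rational(4, 245), p) (Function('b')(k, p) = Add(p, Mul(-1, Rational(-4, 245))) = Add(p, Rational(4, 245)) = Add(Rational(4, 245), p))
E = 1002298 (E = Add(Add(157708, 204), 844386) = Add(157912, 844386) = 1002298)
Mul(Add(Add(E, -145748), 2714601), Pow(Function('b')(-697, -2032), -1)) = Mul(Add(Add(1002298, -145748), 2714601), Pow(Add(Rational(4, 245), -2032), -1)) = Mul(Add(856550, 2714601), Pow(Rational(-497836, 245), -1)) = Mul(3571151, Rational(-245, 497836)) = Rational(-874931995, 497836)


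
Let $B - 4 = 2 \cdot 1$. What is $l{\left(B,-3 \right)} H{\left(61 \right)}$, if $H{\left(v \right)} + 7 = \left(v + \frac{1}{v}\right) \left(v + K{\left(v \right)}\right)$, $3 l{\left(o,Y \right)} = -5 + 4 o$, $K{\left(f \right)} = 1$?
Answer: $\frac{1458801}{61} \approx 23915.0$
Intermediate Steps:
$B = 6$ ($B = 4 + 2 \cdot 1 = 4 + 2 = 6$)
$l{\left(o,Y \right)} = - \frac{5}{3} + \frac{4 o}{3}$ ($l{\left(o,Y \right)} = \frac{-5 + 4 o}{3} = - \frac{5}{3} + \frac{4 o}{3}$)
$H{\left(v \right)} = -7 + \left(1 + v\right) \left(v + \frac{1}{v}\right)$ ($H{\left(v \right)} = -7 + \left(v + \frac{1}{v}\right) \left(v + 1\right) = -7 + \left(v + \frac{1}{v}\right) \left(1 + v\right) = -7 + \left(1 + v\right) \left(v + \frac{1}{v}\right)$)
$l{\left(B,-3 \right)} H{\left(61 \right)} = \left(- \frac{5}{3} + \frac{4}{3} \cdot 6\right) \left(-6 + 61 + \frac{1}{61} + 61^{2}\right) = \left(- \frac{5}{3} + 8\right) \left(-6 + 61 + \frac{1}{61} + 3721\right) = \frac{19}{3} \cdot \frac{230337}{61} = \frac{1458801}{61}$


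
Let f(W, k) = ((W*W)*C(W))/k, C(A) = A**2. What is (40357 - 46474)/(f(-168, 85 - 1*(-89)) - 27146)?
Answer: -177393/131978462 ≈ -0.0013441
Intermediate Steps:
f(W, k) = W**4/k (f(W, k) = ((W*W)*W**2)/k = (W**2*W**2)/k = W**4/k)
(40357 - 46474)/(f(-168, 85 - 1*(-89)) - 27146) = (40357 - 46474)/((-168)**4/(85 - 1*(-89)) - 27146) = -6117/(796594176/(85 + 89) - 27146) = -6117/(796594176/174 - 27146) = -6117/(796594176*(1/174) - 27146) = -6117/(132765696/29 - 27146) = -6117/131978462/29 = -6117*29/131978462 = -177393/131978462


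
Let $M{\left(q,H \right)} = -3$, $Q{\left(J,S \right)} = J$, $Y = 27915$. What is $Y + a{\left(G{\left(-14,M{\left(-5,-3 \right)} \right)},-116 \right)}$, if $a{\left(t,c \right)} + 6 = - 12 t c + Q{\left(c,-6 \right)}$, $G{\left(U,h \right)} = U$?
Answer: $8305$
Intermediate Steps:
$a{\left(t,c \right)} = -6 + c - 12 c t$ ($a{\left(t,c \right)} = -6 + \left(- 12 t c + c\right) = -6 - \left(- c + 12 c t\right) = -6 + c - 12 c t$)
$Y + a{\left(G{\left(-14,M{\left(-5,-3 \right)} \right)},-116 \right)} = 27915 - \left(122 + 19488\right) = 27915 - 19610 = 8305$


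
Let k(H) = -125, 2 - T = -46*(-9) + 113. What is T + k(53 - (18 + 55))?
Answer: -650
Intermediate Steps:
T = -525 (T = 2 - (-46*(-9) + 113) = 2 - (414 + 113) = 2 - 1*527 = 2 - 527 = -525)
T + k(53 - (18 + 55)) = -525 - 125 = -650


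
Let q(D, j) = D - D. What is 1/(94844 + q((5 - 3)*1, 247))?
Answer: 1/94844 ≈ 1.0544e-5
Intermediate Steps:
q(D, j) = 0
1/(94844 + q((5 - 3)*1, 247)) = 1/(94844 + 0) = 1/94844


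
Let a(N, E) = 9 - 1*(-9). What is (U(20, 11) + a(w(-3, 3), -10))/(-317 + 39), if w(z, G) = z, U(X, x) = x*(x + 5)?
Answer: -97/139 ≈ -0.69784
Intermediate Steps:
U(X, x) = x*(5 + x)
a(N, E) = 18 (a(N, E) = 9 + 9 = 18)
(U(20, 11) + a(w(-3, 3), -10))/(-317 + 39) = (11*(5 + 11) + 18)/(-317 + 39) = (11*16 + 18)/(-278) = (176 + 18)*(-1/278) = 194*(-1/278) = -97/139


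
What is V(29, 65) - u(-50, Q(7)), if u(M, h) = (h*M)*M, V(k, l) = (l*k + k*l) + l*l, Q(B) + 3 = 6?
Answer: 495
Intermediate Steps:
Q(B) = 3 (Q(B) = -3 + 6 = 3)
V(k, l) = l² + 2*k*l (V(k, l) = (k*l + k*l) + l² = 2*k*l + l² = l² + 2*k*l)
u(M, h) = h*M² (u(M, h) = (M*h)*M = h*M²)
V(29, 65) - u(-50, Q(7)) = 65*(65 + 2*29) - 3*(-50)² = 65*(65 + 58) - 3*2500 = 65*123 - 1*7500 = 7995 - 7500 = 495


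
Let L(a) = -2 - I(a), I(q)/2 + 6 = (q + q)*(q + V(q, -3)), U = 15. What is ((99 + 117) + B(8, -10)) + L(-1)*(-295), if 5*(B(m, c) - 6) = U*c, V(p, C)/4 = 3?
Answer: -15738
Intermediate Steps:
V(p, C) = 12 (V(p, C) = 4*3 = 12)
I(q) = -12 + 4*q*(12 + q) (I(q) = -12 + 2*((q + q)*(q + 12)) = -12 + 2*((2*q)*(12 + q)) = -12 + 2*(2*q*(12 + q)) = -12 + 4*q*(12 + q))
B(m, c) = 6 + 3*c (B(m, c) = 6 + (15*c)/5 = 6 + 3*c)
L(a) = 10 - 48*a - 4*a² (L(a) = -2 - (-12 + 4*a² + 48*a) = -2 + (12 - 48*a - 4*a²) = 10 - 48*a - 4*a²)
((99 + 117) + B(8, -10)) + L(-1)*(-295) = ((99 + 117) + (6 + 3*(-10))) + (10 - 48*(-1) - 4*(-1)²)*(-295) = (216 + (6 - 30)) + (10 + 48 - 4*1)*(-295) = (216 - 24) + (10 + 48 - 4)*(-295) = 192 + 54*(-295) = 192 - 15930 = -15738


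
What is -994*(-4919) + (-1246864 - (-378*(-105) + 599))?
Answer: 3602333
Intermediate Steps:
-994*(-4919) + (-1246864 - (-378*(-105) + 599)) = 4889486 + (-1246864 - (39690 + 599)) = 4889486 + (-1246864 - 1*40289) = 4889486 + (-1246864 - 40289) = 4889486 - 1287153 = 3602333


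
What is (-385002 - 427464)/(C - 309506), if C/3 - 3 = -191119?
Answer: 406233/441427 ≈ 0.92027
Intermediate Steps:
C = -573348 (C = 9 + 3*(-191119) = 9 - 573357 = -573348)
(-385002 - 427464)/(C - 309506) = (-385002 - 427464)/(-573348 - 309506) = -812466/(-882854) = -812466*(-1/882854) = 406233/441427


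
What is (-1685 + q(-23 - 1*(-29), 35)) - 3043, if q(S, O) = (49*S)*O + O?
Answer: 5597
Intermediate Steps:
q(S, O) = O + 49*O*S (q(S, O) = 49*O*S + O = O + 49*O*S)
(-1685 + q(-23 - 1*(-29), 35)) - 3043 = (-1685 + 35*(1 + 49*(-23 - 1*(-29)))) - 3043 = (-1685 + 35*(1 + 49*(-23 + 29))) - 3043 = (-1685 + 35*(1 + 49*6)) - 3043 = (-1685 + 35*(1 + 294)) - 3043 = (-1685 + 35*295) - 3043 = (-1685 + 10325) - 3043 = 8640 - 3043 = 5597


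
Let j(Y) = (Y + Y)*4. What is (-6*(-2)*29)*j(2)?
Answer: 5568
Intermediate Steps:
j(Y) = 8*Y (j(Y) = (2*Y)*4 = 8*Y)
(-6*(-2)*29)*j(2) = (-6*(-2)*29)*(8*2) = (12*29)*16 = 348*16 = 5568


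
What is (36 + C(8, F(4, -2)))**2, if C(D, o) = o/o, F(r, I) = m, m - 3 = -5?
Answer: 1369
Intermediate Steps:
m = -2 (m = 3 - 5 = -2)
F(r, I) = -2
C(D, o) = 1
(36 + C(8, F(4, -2)))**2 = (36 + 1)**2 = 37**2 = 1369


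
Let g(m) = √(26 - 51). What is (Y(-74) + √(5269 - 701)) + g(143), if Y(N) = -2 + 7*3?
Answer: 19 + 2*√1142 + 5*I ≈ 86.587 + 5.0*I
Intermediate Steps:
g(m) = 5*I (g(m) = √(-25) = 5*I)
Y(N) = 19 (Y(N) = -2 + 21 = 19)
(Y(-74) + √(5269 - 701)) + g(143) = (19 + √(5269 - 701)) + 5*I = (19 + √4568) + 5*I = (19 + 2*√1142) + 5*I = 19 + 2*√1142 + 5*I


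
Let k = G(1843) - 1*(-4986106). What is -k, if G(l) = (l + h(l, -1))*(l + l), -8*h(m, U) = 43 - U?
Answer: -11759131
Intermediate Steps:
h(m, U) = -43/8 + U/8 (h(m, U) = -(43 - U)/8 = -43/8 + U/8)
G(l) = 2*l*(-11/2 + l) (G(l) = (l + (-43/8 + (1/8)*(-1)))*(l + l) = (l + (-43/8 - 1/8))*(2*l) = (l - 11/2)*(2*l) = (-11/2 + l)*(2*l) = 2*l*(-11/2 + l))
k = 11759131 (k = 1843*(-11 + 2*1843) - 1*(-4986106) = 1843*(-11 + 3686) + 4986106 = 1843*3675 + 4986106 = 6773025 + 4986106 = 11759131)
-k = -1*11759131 = -11759131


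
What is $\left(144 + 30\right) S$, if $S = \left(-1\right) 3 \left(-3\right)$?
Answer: $1566$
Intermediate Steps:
$S = 9$ ($S = \left(-3\right) \left(-3\right) = 9$)
$\left(144 + 30\right) S = \left(144 + 30\right) 9 = 174 \cdot 9 = 1566$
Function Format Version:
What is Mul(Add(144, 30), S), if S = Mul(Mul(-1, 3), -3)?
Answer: 1566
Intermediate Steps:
S = 9 (S = Mul(-3, -3) = 9)
Mul(Add(144, 30), S) = Mul(Add(144, 30), 9) = Mul(174, 9) = 1566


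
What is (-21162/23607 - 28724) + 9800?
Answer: -148920010/7869 ≈ -18925.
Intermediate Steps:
(-21162/23607 - 28724) + 9800 = (-21162*1/23607 - 28724) + 9800 = (-7054/7869 - 28724) + 9800 = -226036210/7869 + 9800 = -148920010/7869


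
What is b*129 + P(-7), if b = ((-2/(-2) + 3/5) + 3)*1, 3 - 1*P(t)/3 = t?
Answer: 3117/5 ≈ 623.40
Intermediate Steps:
P(t) = 9 - 3*t
b = 23/5 (b = ((-2*(-1/2) + 3*(1/5)) + 3)*1 = ((1 + 3/5) + 3)*1 = (8/5 + 3)*1 = (23/5)*1 = 23/5 ≈ 4.6000)
b*129 + P(-7) = (23/5)*129 + (9 - 3*(-7)) = 2967/5 + (9 + 21) = 2967/5 + 30 = 3117/5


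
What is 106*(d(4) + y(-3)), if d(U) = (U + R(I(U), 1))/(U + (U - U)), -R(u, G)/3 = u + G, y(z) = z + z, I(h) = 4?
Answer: -1855/2 ≈ -927.50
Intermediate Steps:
y(z) = 2*z
R(u, G) = -3*G - 3*u (R(u, G) = -3*(u + G) = -3*(G + u) = -3*G - 3*u)
d(U) = (-15 + U)/U (d(U) = (U + (-3*1 - 3*4))/(U + (U - U)) = (U + (-3 - 12))/(U + 0) = (U - 15)/U = (-15 + U)/U)
106*(d(4) + y(-3)) = 106*((-15 + 4)/4 + 2*(-3)) = 106*((¼)*(-11) - 6) = 106*(-11/4 - 6) = 106*(-35/4) = -1855/2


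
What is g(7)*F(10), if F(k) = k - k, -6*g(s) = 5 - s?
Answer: 0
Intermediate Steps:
g(s) = -5/6 + s/6 (g(s) = -(5 - s)/6 = -5/6 + s/6)
F(k) = 0
g(7)*F(10) = (-5/6 + (1/6)*7)*0 = (-5/6 + 7/6)*0 = (1/3)*0 = 0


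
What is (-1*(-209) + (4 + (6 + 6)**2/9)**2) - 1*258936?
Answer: -258327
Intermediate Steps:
(-1*(-209) + (4 + (6 + 6)**2/9)**2) - 1*258936 = (209 + (4 + 12**2*(1/9))**2) - 258936 = (209 + (4 + 144*(1/9))**2) - 258936 = (209 + (4 + 16)**2) - 258936 = (209 + 20**2) - 258936 = (209 + 400) - 258936 = 609 - 258936 = -258327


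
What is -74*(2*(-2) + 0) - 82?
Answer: 214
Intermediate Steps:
-74*(2*(-2) + 0) - 82 = -74*(-4 + 0) - 82 = -74*(-4) - 82 = 296 - 82 = 214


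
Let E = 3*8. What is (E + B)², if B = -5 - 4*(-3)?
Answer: 961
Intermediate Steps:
B = 7 (B = -5 + 12 = 7)
E = 24
(E + B)² = (24 + 7)² = 31² = 961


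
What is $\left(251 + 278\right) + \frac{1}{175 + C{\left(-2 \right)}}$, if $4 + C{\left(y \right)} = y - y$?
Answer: $\frac{90460}{171} \approx 529.01$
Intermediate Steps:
$C{\left(y \right)} = -4$ ($C{\left(y \right)} = -4 + \left(y - y\right) = -4 + 0 = -4$)
$\left(251 + 278\right) + \frac{1}{175 + C{\left(-2 \right)}} = \left(251 + 278\right) + \frac{1}{175 - 4} = 529 + \frac{1}{171} = \frac{90460}{171}$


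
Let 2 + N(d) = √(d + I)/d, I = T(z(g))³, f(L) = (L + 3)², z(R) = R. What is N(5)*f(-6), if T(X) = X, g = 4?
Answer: -18 + 9*√69/5 ≈ -3.0481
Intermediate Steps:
f(L) = (3 + L)²
I = 64 (I = 4³ = 64)
N(d) = -2 + √(64 + d)/d (N(d) = -2 + √(d + 64)/d = -2 + √(64 + d)/d)
N(5)*f(-6) = (-2 + √(64 + 5)/5)*(3 - 6)² = (-2 + √69/5)*(-3)² = (-2 + √69/5)*9 = -18 + 9*√69/5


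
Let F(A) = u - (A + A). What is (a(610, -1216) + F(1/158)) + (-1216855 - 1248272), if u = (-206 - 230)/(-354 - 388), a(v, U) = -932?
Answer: -72277706380/29309 ≈ -2.4661e+6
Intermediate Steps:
u = 218/371 (u = -436/(-742) = -436*(-1/742) = 218/371 ≈ 0.58760)
F(A) = 218/371 - 2*A (F(A) = 218/371 - (A + A) = 218/371 - 2*A)
(a(610, -1216) + F(1/158)) + (-1216855 - 1248272) = (-932 + (218/371 - 2/158)) + (-1216855 - 1248272) = (-932 + (218/371 - 2*1/158)) - 2465127 = (-932 + (218/371 - 1/79)) - 2465127 = (-932 + 16851/29309) - 2465127 = -27299137/29309 - 2465127 = -72277706380/29309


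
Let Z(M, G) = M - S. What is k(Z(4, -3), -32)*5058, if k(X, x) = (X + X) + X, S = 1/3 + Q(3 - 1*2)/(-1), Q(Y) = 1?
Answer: 70812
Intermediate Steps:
S = -⅔ (S = 1/3 + 1/(-1) = 1*(⅓) + 1*(-1) = ⅓ - 1 = -⅔ ≈ -0.66667)
Z(M, G) = ⅔ + M (Z(M, G) = M - 1*(-⅔) = M + ⅔ = ⅔ + M)
k(X, x) = 3*X (k(X, x) = 2*X + X = 3*X)
k(Z(4, -3), -32)*5058 = (3*(⅔ + 4))*5058 = (3*(14/3))*5058 = 14*5058 = 70812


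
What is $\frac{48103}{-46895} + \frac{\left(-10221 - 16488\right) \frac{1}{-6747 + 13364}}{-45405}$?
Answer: $- \frac{192680637128}{187858171761} \approx -1.0257$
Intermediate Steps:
$\frac{48103}{-46895} + \frac{\left(-10221 - 16488\right) \frac{1}{-6747 + 13364}}{-45405} = 48103 \left(- \frac{1}{46895}\right) + - \frac{26709}{6617} \left(- \frac{1}{45405}\right) = - \frac{48103}{46895} + \left(-26709\right) \frac{1}{6617} \left(- \frac{1}{45405}\right) = - \frac{48103}{46895} - - \frac{8903}{100148295} = - \frac{48103}{46895} + \frac{8903}{100148295} = - \frac{192680637128}{187858171761}$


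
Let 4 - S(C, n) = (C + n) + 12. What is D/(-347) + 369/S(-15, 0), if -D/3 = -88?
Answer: 126195/2429 ≈ 51.953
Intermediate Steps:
D = 264 (D = -3*(-88) = 264)
S(C, n) = -8 - C - n (S(C, n) = 4 - ((C + n) + 12) = 4 - (12 + C + n) = 4 + (-12 - C - n) = -8 - C - n)
D/(-347) + 369/S(-15, 0) = 264/(-347) + 369/(-8 - 1*(-15) - 1*0) = 264*(-1/347) + 369/(-8 + 15 + 0) = -264/347 + 369/7 = 126195/2429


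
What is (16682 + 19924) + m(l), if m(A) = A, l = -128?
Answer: 36478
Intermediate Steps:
(16682 + 19924) + m(l) = (16682 + 19924) - 128 = 36606 - 128 = 36478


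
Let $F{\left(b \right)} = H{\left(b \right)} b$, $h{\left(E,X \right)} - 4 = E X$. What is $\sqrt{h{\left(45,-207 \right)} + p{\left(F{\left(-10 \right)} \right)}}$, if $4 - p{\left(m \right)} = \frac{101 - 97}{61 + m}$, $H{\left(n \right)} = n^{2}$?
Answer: $\frac{i \sqrt{8206173591}}{939} \approx 96.473 i$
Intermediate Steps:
$h{\left(E,X \right)} = 4 + E X$
$F{\left(b \right)} = b^{3}$ ($F{\left(b \right)} = b^{2} b = b^{3}$)
$p{\left(m \right)} = 4 - \frac{4}{61 + m}$ ($p{\left(m \right)} = 4 - \frac{101 - 97}{61 + m} = 4 - \frac{4}{61 + m}$)
$\sqrt{h{\left(45,-207 \right)} + p{\left(F{\left(-10 \right)} \right)}} = \sqrt{\left(4 + 45 \left(-207\right)\right) + \frac{4 \left(60 + \left(-10\right)^{3}\right)}{61 + \left(-10\right)^{3}}} = \sqrt{\left(4 - 9315\right) + \frac{4 \left(60 - 1000\right)}{61 - 1000}} = \sqrt{-9311 + 4 \frac{1}{-939} \left(-940\right)} = \sqrt{-9311 + 4 \left(- \frac{1}{939}\right) \left(-940\right)} = \sqrt{-9311 + \frac{3760}{939}} = \sqrt{- \frac{8739269}{939}} = \frac{i \sqrt{8206173591}}{939}$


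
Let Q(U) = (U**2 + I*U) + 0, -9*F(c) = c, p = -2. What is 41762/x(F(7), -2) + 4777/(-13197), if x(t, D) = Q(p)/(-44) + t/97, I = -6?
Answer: -63765642685/567471 ≈ -1.1237e+5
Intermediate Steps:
F(c) = -c/9
Q(U) = U**2 - 6*U (Q(U) = (U**2 - 6*U) + 0 = U**2 - 6*U)
x(t, D) = -4/11 + t/97 (x(t, D) = -2*(-6 - 2)/(-44) + t/97 = -2*(-8)*(-1/44) + t*(1/97) = 16*(-1/44) + t/97 = -4/11 + t/97)
41762/x(F(7), -2) + 4777/(-13197) = 41762/(-4/11 + (-1/9*7)/97) + 4777/(-13197) = 41762/(-4/11 + (1/97)*(-7/9)) + 4777*(-1/13197) = 41762/(-4/11 - 7/873) - 4777/13197 = 41762/(-3569/9603) - 4777/13197 = 41762*(-9603/3569) - 4777/13197 = -401040486/3569 - 4777/13197 = -63765642685/567471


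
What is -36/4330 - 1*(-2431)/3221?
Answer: 5205137/6973465 ≈ 0.74642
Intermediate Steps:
-36/4330 - 1*(-2431)/3221 = -36*1/4330 + 2431*(1/3221) = -18/2165 + 2431/3221 = 5205137/6973465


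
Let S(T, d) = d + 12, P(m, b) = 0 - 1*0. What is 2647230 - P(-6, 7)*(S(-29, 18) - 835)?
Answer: 2647230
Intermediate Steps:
P(m, b) = 0 (P(m, b) = 0 + 0 = 0)
S(T, d) = 12 + d
2647230 - P(-6, 7)*(S(-29, 18) - 835) = 2647230 - 0*((12 + 18) - 835) = 2647230 - 0*(30 - 835) = 2647230 - 0*(-805) = 2647230 - 1*0 = 2647230 + 0 = 2647230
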